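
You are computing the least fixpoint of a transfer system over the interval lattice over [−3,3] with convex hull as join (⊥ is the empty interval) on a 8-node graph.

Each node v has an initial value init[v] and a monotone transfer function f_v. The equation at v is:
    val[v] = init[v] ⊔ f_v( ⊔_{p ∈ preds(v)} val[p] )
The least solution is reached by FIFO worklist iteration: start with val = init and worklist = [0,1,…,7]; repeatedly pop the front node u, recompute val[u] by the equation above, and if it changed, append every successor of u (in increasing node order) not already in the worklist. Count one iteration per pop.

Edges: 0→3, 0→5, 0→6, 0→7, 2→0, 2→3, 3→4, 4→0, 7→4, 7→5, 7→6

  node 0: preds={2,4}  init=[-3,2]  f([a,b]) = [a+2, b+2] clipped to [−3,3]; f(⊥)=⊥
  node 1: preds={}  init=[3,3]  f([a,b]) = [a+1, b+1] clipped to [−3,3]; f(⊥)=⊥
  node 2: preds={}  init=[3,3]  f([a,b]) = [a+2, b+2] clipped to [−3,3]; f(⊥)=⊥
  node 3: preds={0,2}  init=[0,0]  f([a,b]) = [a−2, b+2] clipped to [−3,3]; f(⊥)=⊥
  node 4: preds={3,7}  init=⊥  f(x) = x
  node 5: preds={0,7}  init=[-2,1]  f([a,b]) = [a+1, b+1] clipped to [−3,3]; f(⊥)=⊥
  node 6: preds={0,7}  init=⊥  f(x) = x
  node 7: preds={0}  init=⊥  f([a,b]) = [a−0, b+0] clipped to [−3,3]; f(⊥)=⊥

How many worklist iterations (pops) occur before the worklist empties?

Trace (12 dequeues):
  [1] u=0 | in [3,3] | out [-3,3] | prev [-3,2] | push {}
  [2] u=1 | in ⊥ | out [3,3] | ==
  [3] u=2 | in ⊥ | out [3,3] | ==
  [4] u=3 | in [-3,3] | out [-3,3] | prev [0,0] | push {}
  [5] u=4 | in [-3,3] | out [-3,3] | prev ⊥ | push {0}
  [6] u=5 | in [-3,3] | out [-2,3] | prev [-2,1] | push {}
  [7] u=6 | in [-3,3] | out [-3,3] | prev ⊥ | push {}
  [8] u=7 | in [-3,3] | out [-3,3] | prev ⊥ | push {4,5,6}
  [9] u=0 | in [-3,3] | out [-3,3] | ==
  [10] u=4 | in [-3,3] | out [-3,3] | ==
  [11] u=5 | in [-3,3] | out [-2,3] | ==
  [12] u=6 | in [-3,3] | out [-3,3] | ==

Converged values:
  [0] [-3,3]
  [1] [3,3]
  [2] [3,3]
  [3] [-3,3]
  [4] [-3,3]
  [5] [-2,3]
  [6] [-3,3]
  [7] [-3,3]

12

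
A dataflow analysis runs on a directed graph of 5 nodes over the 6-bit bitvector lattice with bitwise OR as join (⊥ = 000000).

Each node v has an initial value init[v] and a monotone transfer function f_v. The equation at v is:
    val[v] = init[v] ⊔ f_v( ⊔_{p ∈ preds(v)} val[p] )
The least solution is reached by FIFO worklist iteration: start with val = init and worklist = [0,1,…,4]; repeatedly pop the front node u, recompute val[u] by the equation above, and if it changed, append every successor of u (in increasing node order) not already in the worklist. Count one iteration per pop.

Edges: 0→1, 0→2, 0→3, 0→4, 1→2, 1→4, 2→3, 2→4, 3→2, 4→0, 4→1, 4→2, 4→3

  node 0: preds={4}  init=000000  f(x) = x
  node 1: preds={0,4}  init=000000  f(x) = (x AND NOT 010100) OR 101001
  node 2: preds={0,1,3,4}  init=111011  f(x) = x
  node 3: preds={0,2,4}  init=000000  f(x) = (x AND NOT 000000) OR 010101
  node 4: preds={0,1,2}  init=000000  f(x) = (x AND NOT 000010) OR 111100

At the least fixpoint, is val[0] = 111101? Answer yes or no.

yes

Worklist (11 pops):
  #1 pop 0: in=000000 → 000000 (no change)
  #2 pop 1: in=000000 → 101001 (was 000000); enqueue []
  #3 pop 2: in=101001 → 111011 (no change)
  #4 pop 3: in=111011 → 111111 (was 000000); enqueue [2]
  #5 pop 4: in=111011 → 111101 (was 000000); enqueue [0,1,3]
  #6 pop 2: in=111111 → 111111 (was 111011); enqueue [4]
  #7 pop 0: in=111101 → 111101 (was 000000); enqueue [2]
  #8 pop 1: in=111101 → 101001 (no change)
  #9 pop 3: in=111111 → 111111 (no change)
  #10 pop 4: in=111111 → 111101 (no change)
  #11 pop 2: in=111111 → 111111 (no change)

Fixpoint:
  val[0] = 111101
  val[1] = 101001
  val[2] = 111111
  val[3] = 111111
  val[4] = 111101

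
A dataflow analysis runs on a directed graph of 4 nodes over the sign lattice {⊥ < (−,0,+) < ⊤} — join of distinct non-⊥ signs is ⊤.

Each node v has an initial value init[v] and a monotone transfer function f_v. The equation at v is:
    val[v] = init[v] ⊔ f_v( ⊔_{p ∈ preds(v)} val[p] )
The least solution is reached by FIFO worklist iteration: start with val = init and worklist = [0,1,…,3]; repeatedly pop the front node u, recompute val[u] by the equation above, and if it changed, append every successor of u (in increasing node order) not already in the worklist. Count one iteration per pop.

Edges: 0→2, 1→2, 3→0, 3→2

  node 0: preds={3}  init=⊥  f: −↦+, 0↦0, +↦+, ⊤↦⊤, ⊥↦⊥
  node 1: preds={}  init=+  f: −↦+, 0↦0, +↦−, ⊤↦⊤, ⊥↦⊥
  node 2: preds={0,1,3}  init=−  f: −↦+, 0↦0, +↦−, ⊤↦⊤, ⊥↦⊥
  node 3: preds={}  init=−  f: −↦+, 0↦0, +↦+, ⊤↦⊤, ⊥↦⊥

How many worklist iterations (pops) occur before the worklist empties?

Iteration log — 4 steps:
  step 1. node 0  ⊔preds=−  new=+  old=⊥  +wl: 
  step 2. node 1  ⊔preds=⊥  new=+  stable
  step 3. node 2  ⊔preds=⊤  new=⊤  old=−  +wl: 
  step 4. node 3  ⊔preds=⊥  new=−  stable

Least fixpoint reached:
  node 0: +
  node 1: +
  node 2: ⊤
  node 3: −

4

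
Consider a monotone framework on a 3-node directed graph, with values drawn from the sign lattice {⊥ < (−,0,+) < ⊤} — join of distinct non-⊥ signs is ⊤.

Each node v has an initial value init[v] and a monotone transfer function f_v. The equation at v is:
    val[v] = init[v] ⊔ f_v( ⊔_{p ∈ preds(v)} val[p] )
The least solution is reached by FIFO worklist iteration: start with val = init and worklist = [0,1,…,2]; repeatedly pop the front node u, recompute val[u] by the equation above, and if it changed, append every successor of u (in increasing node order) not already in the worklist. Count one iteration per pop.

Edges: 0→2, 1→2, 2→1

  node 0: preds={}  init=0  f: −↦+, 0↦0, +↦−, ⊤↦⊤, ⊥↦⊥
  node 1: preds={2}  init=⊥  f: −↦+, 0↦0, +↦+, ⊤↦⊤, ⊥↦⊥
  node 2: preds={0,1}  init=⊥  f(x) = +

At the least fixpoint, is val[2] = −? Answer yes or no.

no

Worklist (5 pops):
  #1 pop 0: in=⊥ → 0 (no change)
  #2 pop 1: in=⊥ → ⊥ (no change)
  #3 pop 2: in=0 → + (was ⊥); enqueue [1]
  #4 pop 1: in=+ → + (was ⊥); enqueue [2]
  #5 pop 2: in=⊤ → + (no change)

Fixpoint:
  val[0] = 0
  val[1] = +
  val[2] = +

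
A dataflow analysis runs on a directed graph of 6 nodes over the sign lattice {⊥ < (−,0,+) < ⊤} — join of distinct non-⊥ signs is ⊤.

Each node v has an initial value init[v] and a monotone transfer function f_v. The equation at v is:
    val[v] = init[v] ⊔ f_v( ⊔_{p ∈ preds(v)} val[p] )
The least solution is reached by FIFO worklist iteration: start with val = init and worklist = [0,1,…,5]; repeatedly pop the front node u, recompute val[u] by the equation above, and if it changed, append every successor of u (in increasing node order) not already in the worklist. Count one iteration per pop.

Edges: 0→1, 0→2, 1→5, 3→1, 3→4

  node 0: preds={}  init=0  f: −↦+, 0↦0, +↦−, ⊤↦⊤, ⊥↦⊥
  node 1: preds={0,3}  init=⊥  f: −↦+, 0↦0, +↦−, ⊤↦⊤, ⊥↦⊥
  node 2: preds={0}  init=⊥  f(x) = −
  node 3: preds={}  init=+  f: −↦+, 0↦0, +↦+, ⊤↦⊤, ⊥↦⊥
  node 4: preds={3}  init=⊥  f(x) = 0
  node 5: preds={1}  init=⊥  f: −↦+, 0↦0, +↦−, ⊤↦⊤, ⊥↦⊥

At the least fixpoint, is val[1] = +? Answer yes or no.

Iteration log — 6 steps:
  step 1. node 0  ⊔preds=⊥  new=0  stable
  step 2. node 1  ⊔preds=⊤  new=⊤  old=⊥  +wl: 
  step 3. node 2  ⊔preds=0  new=−  old=⊥  +wl: 
  step 4. node 3  ⊔preds=⊥  new=+  stable
  step 5. node 4  ⊔preds=+  new=0  old=⊥  +wl: 
  step 6. node 5  ⊔preds=⊤  new=⊤  old=⊥  +wl: 

Least fixpoint reached:
  node 0: 0
  node 1: ⊤
  node 2: −
  node 3: +
  node 4: 0
  node 5: ⊤

no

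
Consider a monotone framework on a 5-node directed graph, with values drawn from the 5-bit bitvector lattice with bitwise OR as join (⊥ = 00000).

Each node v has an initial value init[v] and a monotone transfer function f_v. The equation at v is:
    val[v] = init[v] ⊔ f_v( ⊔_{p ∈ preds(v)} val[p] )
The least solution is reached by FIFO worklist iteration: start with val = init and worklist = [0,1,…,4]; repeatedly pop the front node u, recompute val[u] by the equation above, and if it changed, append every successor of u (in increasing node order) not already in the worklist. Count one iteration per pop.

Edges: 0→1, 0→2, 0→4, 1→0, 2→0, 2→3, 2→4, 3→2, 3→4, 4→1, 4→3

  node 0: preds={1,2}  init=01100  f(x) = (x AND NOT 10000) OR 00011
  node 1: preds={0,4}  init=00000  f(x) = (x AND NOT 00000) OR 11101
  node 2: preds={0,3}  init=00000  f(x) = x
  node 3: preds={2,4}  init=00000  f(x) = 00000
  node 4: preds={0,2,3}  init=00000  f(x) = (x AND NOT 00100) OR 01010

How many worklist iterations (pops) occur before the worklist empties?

8

Worklist (8 pops):
  #1 pop 0: in=00000 → 01111 (was 01100); enqueue []
  #2 pop 1: in=01111 → 11111 (was 00000); enqueue [0]
  #3 pop 2: in=01111 → 01111 (was 00000); enqueue []
  #4 pop 3: in=01111 → 00000 (no change)
  #5 pop 4: in=01111 → 01011 (was 00000); enqueue [1,3]
  #6 pop 0: in=11111 → 01111 (no change)
  #7 pop 1: in=01111 → 11111 (no change)
  #8 pop 3: in=01111 → 00000 (no change)

Fixpoint:
  val[0] = 01111
  val[1] = 11111
  val[2] = 01111
  val[3] = 00000
  val[4] = 01011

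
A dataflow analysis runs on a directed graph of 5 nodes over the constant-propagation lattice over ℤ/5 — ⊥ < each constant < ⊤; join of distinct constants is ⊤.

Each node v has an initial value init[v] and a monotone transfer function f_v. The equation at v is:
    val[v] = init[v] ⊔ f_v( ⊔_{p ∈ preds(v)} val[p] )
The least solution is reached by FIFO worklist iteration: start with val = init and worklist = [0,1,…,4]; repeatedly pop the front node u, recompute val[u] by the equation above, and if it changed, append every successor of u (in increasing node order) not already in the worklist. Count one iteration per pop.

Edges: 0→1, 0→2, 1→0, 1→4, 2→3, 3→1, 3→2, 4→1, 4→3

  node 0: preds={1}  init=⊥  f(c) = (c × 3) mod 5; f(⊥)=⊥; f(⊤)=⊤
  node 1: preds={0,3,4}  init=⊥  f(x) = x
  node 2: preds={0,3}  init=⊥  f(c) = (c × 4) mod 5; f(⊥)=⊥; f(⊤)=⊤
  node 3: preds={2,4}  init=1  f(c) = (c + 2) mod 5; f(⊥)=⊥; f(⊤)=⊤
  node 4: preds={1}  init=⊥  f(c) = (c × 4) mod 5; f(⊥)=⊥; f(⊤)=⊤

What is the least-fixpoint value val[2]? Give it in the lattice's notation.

Worklist (14 pops):
  #1 pop 0: in=⊥ → ⊥ (no change)
  #2 pop 1: in=1 → 1 (was ⊥); enqueue [0]
  #3 pop 2: in=1 → 4 (was ⊥); enqueue []
  #4 pop 3: in=4 → 1 (no change)
  #5 pop 4: in=1 → 4 (was ⊥); enqueue [1,3]
  #6 pop 0: in=1 → 3 (was ⊥); enqueue [2]
  #7 pop 1: in=⊤ → ⊤ (was 1); enqueue [0,4]
  #8 pop 3: in=4 → 1 (no change)
  #9 pop 2: in=⊤ → ⊤ (was 4); enqueue [3]
  #10 pop 0: in=⊤ → ⊤ (was 3); enqueue [1,2]
  #11 pop 4: in=⊤ → ⊤ (was 4); enqueue []
  #12 pop 3: in=⊤ → ⊤ (was 1); enqueue []
  #13 pop 1: in=⊤ → ⊤ (no change)
  #14 pop 2: in=⊤ → ⊤ (no change)

Fixpoint:
  val[0] = ⊤
  val[1] = ⊤
  val[2] = ⊤
  val[3] = ⊤
  val[4] = ⊤

⊤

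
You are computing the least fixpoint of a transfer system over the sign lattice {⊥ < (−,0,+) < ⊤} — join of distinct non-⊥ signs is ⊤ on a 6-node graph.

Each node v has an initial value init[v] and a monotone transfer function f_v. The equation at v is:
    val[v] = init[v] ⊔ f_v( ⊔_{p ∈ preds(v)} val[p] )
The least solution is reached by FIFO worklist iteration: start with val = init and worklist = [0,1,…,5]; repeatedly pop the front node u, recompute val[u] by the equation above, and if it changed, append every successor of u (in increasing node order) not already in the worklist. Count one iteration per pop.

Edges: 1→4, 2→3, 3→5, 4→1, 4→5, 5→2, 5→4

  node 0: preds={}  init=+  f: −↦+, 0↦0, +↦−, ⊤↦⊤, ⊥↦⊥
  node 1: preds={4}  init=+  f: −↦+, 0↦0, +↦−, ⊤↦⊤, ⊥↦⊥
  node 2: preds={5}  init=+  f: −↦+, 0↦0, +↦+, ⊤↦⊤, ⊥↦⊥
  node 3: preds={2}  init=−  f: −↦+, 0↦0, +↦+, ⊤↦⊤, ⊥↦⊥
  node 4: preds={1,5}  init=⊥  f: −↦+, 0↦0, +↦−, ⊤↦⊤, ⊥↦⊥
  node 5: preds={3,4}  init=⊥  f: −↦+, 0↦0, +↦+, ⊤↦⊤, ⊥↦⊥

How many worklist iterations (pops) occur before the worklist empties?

Iteration log — 13 steps:
  step 1. node 0  ⊔preds=⊥  new=+  stable
  step 2. node 1  ⊔preds=⊥  new=+  stable
  step 3. node 2  ⊔preds=⊥  new=+  stable
  step 4. node 3  ⊔preds=+  new=⊤  old=−  +wl: 
  step 5. node 4  ⊔preds=+  new=−  old=⊥  +wl: 1
  step 6. node 5  ⊔preds=⊤  new=⊤  old=⊥  +wl: 2,4
  step 7. node 1  ⊔preds=−  new=+  stable
  step 8. node 2  ⊔preds=⊤  new=⊤  old=+  +wl: 3
  step 9. node 4  ⊔preds=⊤  new=⊤  old=−  +wl: 1,5
  step 10. node 3  ⊔preds=⊤  new=⊤  stable
  step 11. node 1  ⊔preds=⊤  new=⊤  old=+  +wl: 4
  step 12. node 5  ⊔preds=⊤  new=⊤  stable
  step 13. node 4  ⊔preds=⊤  new=⊤  stable

Least fixpoint reached:
  node 0: +
  node 1: ⊤
  node 2: ⊤
  node 3: ⊤
  node 4: ⊤
  node 5: ⊤

13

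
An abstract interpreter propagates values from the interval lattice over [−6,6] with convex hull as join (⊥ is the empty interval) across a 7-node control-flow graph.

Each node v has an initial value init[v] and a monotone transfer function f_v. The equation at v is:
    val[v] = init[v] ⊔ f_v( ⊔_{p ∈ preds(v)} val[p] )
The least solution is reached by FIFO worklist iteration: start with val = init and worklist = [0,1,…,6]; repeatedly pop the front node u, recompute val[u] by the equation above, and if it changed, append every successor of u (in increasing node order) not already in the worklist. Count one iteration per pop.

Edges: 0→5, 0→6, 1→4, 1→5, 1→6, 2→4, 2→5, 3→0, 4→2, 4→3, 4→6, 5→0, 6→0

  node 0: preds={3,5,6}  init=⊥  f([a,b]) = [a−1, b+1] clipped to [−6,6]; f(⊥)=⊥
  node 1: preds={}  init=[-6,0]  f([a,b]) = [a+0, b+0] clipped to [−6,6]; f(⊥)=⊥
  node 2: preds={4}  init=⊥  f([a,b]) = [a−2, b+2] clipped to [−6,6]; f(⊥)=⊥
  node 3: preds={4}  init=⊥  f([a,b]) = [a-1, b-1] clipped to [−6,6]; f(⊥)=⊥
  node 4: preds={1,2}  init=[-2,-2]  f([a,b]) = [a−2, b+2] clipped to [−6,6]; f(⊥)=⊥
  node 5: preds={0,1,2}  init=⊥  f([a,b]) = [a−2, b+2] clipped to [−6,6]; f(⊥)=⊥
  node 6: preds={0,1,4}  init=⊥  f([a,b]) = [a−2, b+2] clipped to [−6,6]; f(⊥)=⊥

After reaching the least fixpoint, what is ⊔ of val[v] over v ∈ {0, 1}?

Worklist (20 pops):
  #1 pop 0: in=⊥ → ⊥ (no change)
  #2 pop 1: in=⊥ → [-6,0] (no change)
  #3 pop 2: in=[-2,-2] → [-4,0] (was ⊥); enqueue []
  #4 pop 3: in=[-2,-2] → [-3,-3] (was ⊥); enqueue [0]
  #5 pop 4: in=[-6,0] → [-6,2] (was [-2,-2]); enqueue [2,3]
  #6 pop 5: in=[-6,0] → [-6,2] (was ⊥); enqueue []
  #7 pop 6: in=[-6,2] → [-6,4] (was ⊥); enqueue []
  #8 pop 0: in=[-6,4] → [-6,5] (was ⊥); enqueue [5,6]
  #9 pop 2: in=[-6,2] → [-6,4] (was [-4,0]); enqueue [4]
  #10 pop 3: in=[-6,2] → [-6,1] (was [-3,-3]); enqueue [0]
  #11 pop 5: in=[-6,5] → [-6,6] (was [-6,2]); enqueue []
  #12 pop 6: in=[-6,5] → [-6,6] (was [-6,4]); enqueue []
  #13 pop 4: in=[-6,4] → [-6,6] (was [-6,2]); enqueue [2,3,6]
  #14 pop 0: in=[-6,6] → [-6,6] (was [-6,5]); enqueue [5]
  #15 pop 2: in=[-6,6] → [-6,6] (was [-6,4]); enqueue [4]
  #16 pop 3: in=[-6,6] → [-6,5] (was [-6,1]); enqueue [0]
  #17 pop 6: in=[-6,6] → [-6,6] (no change)
  #18 pop 5: in=[-6,6] → [-6,6] (no change)
  #19 pop 4: in=[-6,6] → [-6,6] (no change)
  #20 pop 0: in=[-6,6] → [-6,6] (no change)

Fixpoint:
  val[0] = [-6,6]
  val[1] = [-6,0]
  val[2] = [-6,6]
  val[3] = [-6,5]
  val[4] = [-6,6]
  val[5] = [-6,6]
  val[6] = [-6,6]

[-6,6]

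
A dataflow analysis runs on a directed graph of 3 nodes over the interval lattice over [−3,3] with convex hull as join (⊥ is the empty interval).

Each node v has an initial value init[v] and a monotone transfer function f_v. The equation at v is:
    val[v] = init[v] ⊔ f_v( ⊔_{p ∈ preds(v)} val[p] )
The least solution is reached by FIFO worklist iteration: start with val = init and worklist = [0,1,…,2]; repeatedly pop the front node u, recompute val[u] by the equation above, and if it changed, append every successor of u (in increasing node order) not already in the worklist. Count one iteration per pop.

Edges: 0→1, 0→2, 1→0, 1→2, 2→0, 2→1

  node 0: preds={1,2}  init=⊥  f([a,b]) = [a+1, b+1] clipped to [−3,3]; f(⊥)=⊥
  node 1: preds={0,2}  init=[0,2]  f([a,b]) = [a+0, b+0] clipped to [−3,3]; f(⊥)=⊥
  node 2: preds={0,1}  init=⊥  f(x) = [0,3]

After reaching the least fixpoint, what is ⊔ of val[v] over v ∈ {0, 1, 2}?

[0,3]

Iteration log — 5 steps:
  step 1. node 0  ⊔preds=[0,2]  new=[1,3]  old=⊥  +wl: 
  step 2. node 1  ⊔preds=[1,3]  new=[0,3]  old=[0,2]  +wl: 0
  step 3. node 2  ⊔preds=[0,3]  new=[0,3]  old=⊥  +wl: 1
  step 4. node 0  ⊔preds=[0,3]  new=[1,3]  stable
  step 5. node 1  ⊔preds=[0,3]  new=[0,3]  stable

Least fixpoint reached:
  node 0: [1,3]
  node 1: [0,3]
  node 2: [0,3]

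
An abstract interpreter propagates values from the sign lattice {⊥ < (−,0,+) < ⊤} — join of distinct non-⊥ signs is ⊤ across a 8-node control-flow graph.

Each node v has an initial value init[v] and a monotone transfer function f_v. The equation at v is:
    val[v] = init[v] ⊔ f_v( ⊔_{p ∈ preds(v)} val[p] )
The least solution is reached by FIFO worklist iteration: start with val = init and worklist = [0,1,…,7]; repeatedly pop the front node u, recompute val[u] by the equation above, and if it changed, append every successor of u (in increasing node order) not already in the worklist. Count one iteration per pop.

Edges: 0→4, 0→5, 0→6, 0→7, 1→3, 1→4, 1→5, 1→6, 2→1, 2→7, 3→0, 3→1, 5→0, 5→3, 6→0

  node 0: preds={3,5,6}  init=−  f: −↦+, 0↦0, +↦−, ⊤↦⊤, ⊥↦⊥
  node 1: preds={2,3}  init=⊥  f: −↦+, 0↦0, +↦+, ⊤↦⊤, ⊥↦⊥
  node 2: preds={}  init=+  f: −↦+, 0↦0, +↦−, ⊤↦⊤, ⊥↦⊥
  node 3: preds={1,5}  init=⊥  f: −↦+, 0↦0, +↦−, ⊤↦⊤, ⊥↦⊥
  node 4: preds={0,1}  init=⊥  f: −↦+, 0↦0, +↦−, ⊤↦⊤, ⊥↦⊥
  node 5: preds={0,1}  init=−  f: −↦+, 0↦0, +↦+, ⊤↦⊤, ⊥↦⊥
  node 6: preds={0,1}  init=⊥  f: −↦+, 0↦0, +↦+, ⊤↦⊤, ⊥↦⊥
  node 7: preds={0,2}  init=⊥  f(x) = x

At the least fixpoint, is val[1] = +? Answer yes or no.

Trace (14 dequeues):
  [1] u=0 | in − | out ⊤ | prev − | push {}
  [2] u=1 | in + | out + | prev ⊥ | push {}
  [3] u=2 | in ⊥ | out + | ==
  [4] u=3 | in ⊤ | out ⊤ | prev ⊥ | push {0,1}
  [5] u=4 | in ⊤ | out ⊤ | prev ⊥ | push {}
  [6] u=5 | in ⊤ | out ⊤ | prev − | push {3}
  [7] u=6 | in ⊤ | out ⊤ | prev ⊥ | push {}
  [8] u=7 | in ⊤ | out ⊤ | prev ⊥ | push {}
  [9] u=0 | in ⊤ | out ⊤ | ==
  [10] u=1 | in ⊤ | out ⊤ | prev + | push {4,5,6}
  [11] u=3 | in ⊤ | out ⊤ | ==
  [12] u=4 | in ⊤ | out ⊤ | ==
  [13] u=5 | in ⊤ | out ⊤ | ==
  [14] u=6 | in ⊤ | out ⊤ | ==

Converged values:
  [0] ⊤
  [1] ⊤
  [2] +
  [3] ⊤
  [4] ⊤
  [5] ⊤
  [6] ⊤
  [7] ⊤

no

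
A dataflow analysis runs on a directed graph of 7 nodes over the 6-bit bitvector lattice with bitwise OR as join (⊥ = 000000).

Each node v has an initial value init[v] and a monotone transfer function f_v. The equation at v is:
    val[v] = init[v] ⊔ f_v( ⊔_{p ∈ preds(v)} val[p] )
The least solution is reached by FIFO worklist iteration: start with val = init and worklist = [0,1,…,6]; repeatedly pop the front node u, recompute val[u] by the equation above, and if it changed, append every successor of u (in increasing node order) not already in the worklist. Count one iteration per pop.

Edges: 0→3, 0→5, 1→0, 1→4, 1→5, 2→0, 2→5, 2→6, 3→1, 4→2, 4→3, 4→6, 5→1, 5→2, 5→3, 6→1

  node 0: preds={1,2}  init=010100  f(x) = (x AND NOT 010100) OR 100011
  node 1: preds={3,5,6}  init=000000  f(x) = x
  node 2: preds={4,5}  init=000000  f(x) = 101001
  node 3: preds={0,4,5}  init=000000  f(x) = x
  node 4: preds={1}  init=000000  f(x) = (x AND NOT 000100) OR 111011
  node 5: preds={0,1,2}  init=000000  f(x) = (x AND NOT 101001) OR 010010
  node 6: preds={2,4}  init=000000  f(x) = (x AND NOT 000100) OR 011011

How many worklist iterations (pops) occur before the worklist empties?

Trace (15 dequeues):
  [1] u=0 | in 000000 | out 110111 | prev 010100 | push {}
  [2] u=1 | in 000000 | out 000000 | ==
  [3] u=2 | in 000000 | out 101001 | prev 000000 | push {0}
  [4] u=3 | in 110111 | out 110111 | prev 000000 | push {1}
  [5] u=4 | in 000000 | out 111011 | prev 000000 | push {2,3}
  [6] u=5 | in 111111 | out 010110 | prev 000000 | push {}
  [7] u=6 | in 111011 | out 111011 | prev 000000 | push {}
  [8] u=0 | in 101001 | out 111111 | prev 110111 | push {5}
  [9] u=1 | in 111111 | out 111111 | prev 000000 | push {0,4}
  [10] u=2 | in 111111 | out 101001 | ==
  [11] u=3 | in 111111 | out 111111 | prev 110111 | push {1}
  [12] u=5 | in 111111 | out 010110 | ==
  [13] u=0 | in 111111 | out 111111 | ==
  [14] u=4 | in 111111 | out 111011 | ==
  [15] u=1 | in 111111 | out 111111 | ==

Converged values:
  [0] 111111
  [1] 111111
  [2] 101001
  [3] 111111
  [4] 111011
  [5] 010110
  [6] 111011

15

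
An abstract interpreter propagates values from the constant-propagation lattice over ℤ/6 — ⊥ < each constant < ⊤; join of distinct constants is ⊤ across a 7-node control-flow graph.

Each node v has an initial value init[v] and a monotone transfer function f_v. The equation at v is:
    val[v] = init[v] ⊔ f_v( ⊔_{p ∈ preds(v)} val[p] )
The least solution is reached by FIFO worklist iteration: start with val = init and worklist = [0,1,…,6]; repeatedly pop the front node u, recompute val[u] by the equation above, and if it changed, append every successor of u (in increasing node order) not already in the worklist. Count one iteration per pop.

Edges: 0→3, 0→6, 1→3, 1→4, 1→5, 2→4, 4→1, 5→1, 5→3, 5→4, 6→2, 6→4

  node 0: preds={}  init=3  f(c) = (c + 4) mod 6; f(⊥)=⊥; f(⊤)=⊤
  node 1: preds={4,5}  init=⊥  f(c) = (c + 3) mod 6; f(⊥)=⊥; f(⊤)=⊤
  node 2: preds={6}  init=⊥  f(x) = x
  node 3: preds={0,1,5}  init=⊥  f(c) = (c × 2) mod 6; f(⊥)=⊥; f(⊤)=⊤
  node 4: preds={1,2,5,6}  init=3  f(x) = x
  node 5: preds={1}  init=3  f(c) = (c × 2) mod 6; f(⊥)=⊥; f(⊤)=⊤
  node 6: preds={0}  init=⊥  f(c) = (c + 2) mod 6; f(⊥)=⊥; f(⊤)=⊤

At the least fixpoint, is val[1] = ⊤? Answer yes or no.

yes

Iteration log — 13 steps:
  step 1. node 0  ⊔preds=⊥  new=3  stable
  step 2. node 1  ⊔preds=3  new=0  old=⊥  +wl: 
  step 3. node 2  ⊔preds=⊥  new=⊥  stable
  step 4. node 3  ⊔preds=⊤  new=⊤  old=⊥  +wl: 
  step 5. node 4  ⊔preds=⊤  new=⊤  old=3  +wl: 1
  step 6. node 5  ⊔preds=0  new=⊤  old=3  +wl: 3,4
  step 7. node 6  ⊔preds=3  new=5  old=⊥  +wl: 2
  step 8. node 1  ⊔preds=⊤  new=⊤  old=0  +wl: 5
  step 9. node 3  ⊔preds=⊤  new=⊤  stable
  step 10. node 4  ⊔preds=⊤  new=⊤  stable
  step 11. node 2  ⊔preds=5  new=5  old=⊥  +wl: 4
  step 12. node 5  ⊔preds=⊤  new=⊤  stable
  step 13. node 4  ⊔preds=⊤  new=⊤  stable

Least fixpoint reached:
  node 0: 3
  node 1: ⊤
  node 2: 5
  node 3: ⊤
  node 4: ⊤
  node 5: ⊤
  node 6: 5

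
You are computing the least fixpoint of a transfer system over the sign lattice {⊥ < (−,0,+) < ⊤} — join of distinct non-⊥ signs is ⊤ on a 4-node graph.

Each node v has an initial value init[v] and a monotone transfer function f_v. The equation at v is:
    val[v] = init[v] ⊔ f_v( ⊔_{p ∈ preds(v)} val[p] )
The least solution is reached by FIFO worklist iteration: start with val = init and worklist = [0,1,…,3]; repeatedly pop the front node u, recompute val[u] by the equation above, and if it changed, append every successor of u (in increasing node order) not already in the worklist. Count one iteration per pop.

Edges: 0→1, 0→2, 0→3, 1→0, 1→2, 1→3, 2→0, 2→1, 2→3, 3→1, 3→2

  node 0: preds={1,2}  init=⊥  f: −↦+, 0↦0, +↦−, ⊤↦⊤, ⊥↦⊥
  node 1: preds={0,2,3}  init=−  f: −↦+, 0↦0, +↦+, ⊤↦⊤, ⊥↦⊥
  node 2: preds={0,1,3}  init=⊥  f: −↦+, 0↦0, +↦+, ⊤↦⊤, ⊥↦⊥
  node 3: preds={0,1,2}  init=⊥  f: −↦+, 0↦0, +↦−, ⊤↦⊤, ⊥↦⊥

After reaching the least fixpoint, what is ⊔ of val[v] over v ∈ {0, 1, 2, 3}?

⊤

Worklist (8 pops):
  #1 pop 0: in=− → + (was ⊥); enqueue []
  #2 pop 1: in=+ → ⊤ (was −); enqueue [0]
  #3 pop 2: in=⊤ → ⊤ (was ⊥); enqueue [1]
  #4 pop 3: in=⊤ → ⊤ (was ⊥); enqueue [2]
  #5 pop 0: in=⊤ → ⊤ (was +); enqueue [3]
  #6 pop 1: in=⊤ → ⊤ (no change)
  #7 pop 2: in=⊤ → ⊤ (no change)
  #8 pop 3: in=⊤ → ⊤ (no change)

Fixpoint:
  val[0] = ⊤
  val[1] = ⊤
  val[2] = ⊤
  val[3] = ⊤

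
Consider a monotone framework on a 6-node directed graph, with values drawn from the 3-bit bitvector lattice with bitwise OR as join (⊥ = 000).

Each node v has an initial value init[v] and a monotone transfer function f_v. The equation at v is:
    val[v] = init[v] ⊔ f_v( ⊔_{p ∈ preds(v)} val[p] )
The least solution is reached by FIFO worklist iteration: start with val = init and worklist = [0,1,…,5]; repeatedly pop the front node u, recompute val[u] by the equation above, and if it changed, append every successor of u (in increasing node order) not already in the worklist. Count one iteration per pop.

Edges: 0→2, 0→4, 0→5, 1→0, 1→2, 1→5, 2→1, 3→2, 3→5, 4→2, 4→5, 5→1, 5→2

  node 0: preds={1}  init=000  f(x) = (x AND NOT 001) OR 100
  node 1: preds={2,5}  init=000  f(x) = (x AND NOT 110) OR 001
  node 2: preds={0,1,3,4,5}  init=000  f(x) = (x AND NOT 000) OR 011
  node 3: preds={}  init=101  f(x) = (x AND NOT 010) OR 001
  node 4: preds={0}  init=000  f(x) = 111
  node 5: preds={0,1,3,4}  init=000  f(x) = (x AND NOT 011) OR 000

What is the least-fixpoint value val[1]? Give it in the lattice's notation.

Iteration log — 9 steps:
  step 1. node 0  ⊔preds=000  new=100  old=000  +wl: 
  step 2. node 1  ⊔preds=000  new=001  old=000  +wl: 0
  step 3. node 2  ⊔preds=101  new=111  old=000  +wl: 1
  step 4. node 3  ⊔preds=000  new=101  stable
  step 5. node 4  ⊔preds=100  new=111  old=000  +wl: 2
  step 6. node 5  ⊔preds=111  new=100  old=000  +wl: 
  step 7. node 0  ⊔preds=001  new=100  stable
  step 8. node 1  ⊔preds=111  new=001  stable
  step 9. node 2  ⊔preds=111  new=111  stable

Least fixpoint reached:
  node 0: 100
  node 1: 001
  node 2: 111
  node 3: 101
  node 4: 111
  node 5: 100

001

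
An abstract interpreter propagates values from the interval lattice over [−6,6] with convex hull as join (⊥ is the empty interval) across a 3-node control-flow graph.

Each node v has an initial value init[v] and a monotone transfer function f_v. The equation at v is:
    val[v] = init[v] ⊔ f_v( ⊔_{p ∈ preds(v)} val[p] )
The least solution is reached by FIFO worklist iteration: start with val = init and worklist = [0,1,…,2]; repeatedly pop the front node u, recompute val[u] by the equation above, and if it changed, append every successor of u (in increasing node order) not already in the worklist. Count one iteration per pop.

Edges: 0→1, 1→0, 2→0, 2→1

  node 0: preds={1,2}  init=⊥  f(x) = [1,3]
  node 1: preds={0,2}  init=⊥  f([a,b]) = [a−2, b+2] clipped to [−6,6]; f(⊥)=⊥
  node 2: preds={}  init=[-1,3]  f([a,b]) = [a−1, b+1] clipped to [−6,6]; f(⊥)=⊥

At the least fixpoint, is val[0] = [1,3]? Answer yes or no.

yes

Worklist (4 pops):
  #1 pop 0: in=[-1,3] → [1,3] (was ⊥); enqueue []
  #2 pop 1: in=[-1,3] → [-3,5] (was ⊥); enqueue [0]
  #3 pop 2: in=⊥ → [-1,3] (no change)
  #4 pop 0: in=[-3,5] → [1,3] (no change)

Fixpoint:
  val[0] = [1,3]
  val[1] = [-3,5]
  val[2] = [-1,3]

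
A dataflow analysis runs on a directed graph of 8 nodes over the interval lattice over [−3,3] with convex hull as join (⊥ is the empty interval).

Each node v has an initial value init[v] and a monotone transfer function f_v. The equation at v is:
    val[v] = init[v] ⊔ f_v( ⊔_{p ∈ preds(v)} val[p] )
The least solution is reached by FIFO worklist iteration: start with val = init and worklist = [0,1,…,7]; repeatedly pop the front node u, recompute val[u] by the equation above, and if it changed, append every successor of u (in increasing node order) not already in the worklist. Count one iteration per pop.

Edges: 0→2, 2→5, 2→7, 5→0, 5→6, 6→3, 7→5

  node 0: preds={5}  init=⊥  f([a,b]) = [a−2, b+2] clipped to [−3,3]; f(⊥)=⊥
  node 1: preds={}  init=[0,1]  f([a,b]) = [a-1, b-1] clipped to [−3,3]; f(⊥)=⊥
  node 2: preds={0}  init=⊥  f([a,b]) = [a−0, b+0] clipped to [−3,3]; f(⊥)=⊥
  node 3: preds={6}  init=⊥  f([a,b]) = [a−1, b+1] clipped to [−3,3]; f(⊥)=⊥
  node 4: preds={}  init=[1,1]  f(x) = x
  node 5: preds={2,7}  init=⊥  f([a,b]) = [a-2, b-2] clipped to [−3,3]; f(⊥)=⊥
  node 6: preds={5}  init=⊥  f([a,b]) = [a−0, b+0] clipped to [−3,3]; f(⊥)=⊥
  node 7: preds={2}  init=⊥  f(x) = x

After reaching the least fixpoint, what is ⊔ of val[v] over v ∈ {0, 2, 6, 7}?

⊥

Trace (8 dequeues):
  [1] u=0 | in ⊥ | out ⊥ | ==
  [2] u=1 | in ⊥ | out [0,1] | ==
  [3] u=2 | in ⊥ | out ⊥ | ==
  [4] u=3 | in ⊥ | out ⊥ | ==
  [5] u=4 | in ⊥ | out [1,1] | ==
  [6] u=5 | in ⊥ | out ⊥ | ==
  [7] u=6 | in ⊥ | out ⊥ | ==
  [8] u=7 | in ⊥ | out ⊥ | ==

Converged values:
  [0] ⊥
  [1] [0,1]
  [2] ⊥
  [3] ⊥
  [4] [1,1]
  [5] ⊥
  [6] ⊥
  [7] ⊥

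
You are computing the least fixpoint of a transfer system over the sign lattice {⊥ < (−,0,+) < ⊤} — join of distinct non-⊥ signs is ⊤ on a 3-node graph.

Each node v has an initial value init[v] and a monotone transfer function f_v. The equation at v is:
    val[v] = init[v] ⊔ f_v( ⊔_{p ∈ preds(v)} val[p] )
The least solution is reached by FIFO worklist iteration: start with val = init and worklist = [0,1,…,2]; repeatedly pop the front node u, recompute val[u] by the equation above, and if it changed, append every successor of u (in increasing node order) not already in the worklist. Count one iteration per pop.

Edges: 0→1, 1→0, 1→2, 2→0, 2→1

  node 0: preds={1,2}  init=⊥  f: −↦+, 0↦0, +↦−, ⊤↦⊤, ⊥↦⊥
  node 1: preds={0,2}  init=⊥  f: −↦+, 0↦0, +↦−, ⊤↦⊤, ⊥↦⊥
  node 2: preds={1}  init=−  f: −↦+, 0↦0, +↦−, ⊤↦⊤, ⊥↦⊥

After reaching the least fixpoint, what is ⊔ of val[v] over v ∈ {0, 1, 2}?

⊤

Trace (5 dequeues):
  [1] u=0 | in − | out + | prev ⊥ | push {}
  [2] u=1 | in ⊤ | out ⊤ | prev ⊥ | push {0}
  [3] u=2 | in ⊤ | out ⊤ | prev − | push {1}
  [4] u=0 | in ⊤ | out ⊤ | prev + | push {}
  [5] u=1 | in ⊤ | out ⊤ | ==

Converged values:
  [0] ⊤
  [1] ⊤
  [2] ⊤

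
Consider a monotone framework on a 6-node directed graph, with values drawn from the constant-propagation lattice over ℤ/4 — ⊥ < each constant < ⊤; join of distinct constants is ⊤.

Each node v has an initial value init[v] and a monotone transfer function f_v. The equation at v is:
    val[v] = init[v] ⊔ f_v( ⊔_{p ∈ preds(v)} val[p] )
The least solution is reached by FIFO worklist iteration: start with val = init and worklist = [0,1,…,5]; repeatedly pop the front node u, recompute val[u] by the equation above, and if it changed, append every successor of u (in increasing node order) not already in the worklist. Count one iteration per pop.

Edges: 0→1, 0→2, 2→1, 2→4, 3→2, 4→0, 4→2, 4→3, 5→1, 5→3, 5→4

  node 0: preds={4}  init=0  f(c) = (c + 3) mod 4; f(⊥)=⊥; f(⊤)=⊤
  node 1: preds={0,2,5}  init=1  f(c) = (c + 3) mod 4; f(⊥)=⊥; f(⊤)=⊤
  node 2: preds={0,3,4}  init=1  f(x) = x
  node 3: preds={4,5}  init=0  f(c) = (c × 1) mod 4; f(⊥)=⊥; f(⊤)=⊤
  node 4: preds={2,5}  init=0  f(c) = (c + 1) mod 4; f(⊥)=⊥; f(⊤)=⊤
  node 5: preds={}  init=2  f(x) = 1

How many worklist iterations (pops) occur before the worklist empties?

11

Trace (11 dequeues):
  [1] u=0 | in 0 | out ⊤ | prev 0 | push {}
  [2] u=1 | in ⊤ | out ⊤ | prev 1 | push {}
  [3] u=2 | in ⊤ | out ⊤ | prev 1 | push {1}
  [4] u=3 | in ⊤ | out ⊤ | prev 0 | push {2}
  [5] u=4 | in ⊤ | out ⊤ | prev 0 | push {0,3}
  [6] u=5 | in ⊥ | out ⊤ | prev 2 | push {4}
  [7] u=1 | in ⊤ | out ⊤ | ==
  [8] u=2 | in ⊤ | out ⊤ | ==
  [9] u=0 | in ⊤ | out ⊤ | ==
  [10] u=3 | in ⊤ | out ⊤ | ==
  [11] u=4 | in ⊤ | out ⊤ | ==

Converged values:
  [0] ⊤
  [1] ⊤
  [2] ⊤
  [3] ⊤
  [4] ⊤
  [5] ⊤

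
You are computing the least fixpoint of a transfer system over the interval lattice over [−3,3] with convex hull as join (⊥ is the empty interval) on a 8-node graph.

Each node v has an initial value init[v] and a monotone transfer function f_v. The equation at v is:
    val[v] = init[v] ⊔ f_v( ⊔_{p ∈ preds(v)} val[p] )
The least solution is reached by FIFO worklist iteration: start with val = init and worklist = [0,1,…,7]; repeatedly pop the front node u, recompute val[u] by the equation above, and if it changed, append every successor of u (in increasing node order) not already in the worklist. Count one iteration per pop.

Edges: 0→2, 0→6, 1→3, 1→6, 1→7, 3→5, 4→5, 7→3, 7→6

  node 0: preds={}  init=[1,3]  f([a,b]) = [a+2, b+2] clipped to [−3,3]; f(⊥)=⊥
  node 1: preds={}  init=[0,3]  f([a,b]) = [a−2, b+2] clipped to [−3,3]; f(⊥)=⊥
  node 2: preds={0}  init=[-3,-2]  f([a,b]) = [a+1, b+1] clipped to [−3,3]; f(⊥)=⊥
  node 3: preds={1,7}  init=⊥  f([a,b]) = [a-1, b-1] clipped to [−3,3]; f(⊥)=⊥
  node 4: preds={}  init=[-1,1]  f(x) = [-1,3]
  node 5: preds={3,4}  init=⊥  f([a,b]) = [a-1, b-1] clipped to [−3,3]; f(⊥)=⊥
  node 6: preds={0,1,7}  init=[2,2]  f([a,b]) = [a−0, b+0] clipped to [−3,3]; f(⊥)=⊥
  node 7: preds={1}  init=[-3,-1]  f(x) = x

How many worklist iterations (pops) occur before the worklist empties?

Trace (10 dequeues):
  [1] u=0 | in ⊥ | out [1,3] | ==
  [2] u=1 | in ⊥ | out [0,3] | ==
  [3] u=2 | in [1,3] | out [-3,3] | prev [-3,-2] | push {}
  [4] u=3 | in [-3,3] | out [-3,2] | prev ⊥ | push {}
  [5] u=4 | in ⊥ | out [-1,3] | prev [-1,1] | push {}
  [6] u=5 | in [-3,3] | out [-3,2] | prev ⊥ | push {}
  [7] u=6 | in [-3,3] | out [-3,3] | prev [2,2] | push {}
  [8] u=7 | in [0,3] | out [-3,3] | prev [-3,-1] | push {3,6}
  [9] u=3 | in [-3,3] | out [-3,2] | ==
  [10] u=6 | in [-3,3] | out [-3,3] | ==

Converged values:
  [0] [1,3]
  [1] [0,3]
  [2] [-3,3]
  [3] [-3,2]
  [4] [-1,3]
  [5] [-3,2]
  [6] [-3,3]
  [7] [-3,3]

10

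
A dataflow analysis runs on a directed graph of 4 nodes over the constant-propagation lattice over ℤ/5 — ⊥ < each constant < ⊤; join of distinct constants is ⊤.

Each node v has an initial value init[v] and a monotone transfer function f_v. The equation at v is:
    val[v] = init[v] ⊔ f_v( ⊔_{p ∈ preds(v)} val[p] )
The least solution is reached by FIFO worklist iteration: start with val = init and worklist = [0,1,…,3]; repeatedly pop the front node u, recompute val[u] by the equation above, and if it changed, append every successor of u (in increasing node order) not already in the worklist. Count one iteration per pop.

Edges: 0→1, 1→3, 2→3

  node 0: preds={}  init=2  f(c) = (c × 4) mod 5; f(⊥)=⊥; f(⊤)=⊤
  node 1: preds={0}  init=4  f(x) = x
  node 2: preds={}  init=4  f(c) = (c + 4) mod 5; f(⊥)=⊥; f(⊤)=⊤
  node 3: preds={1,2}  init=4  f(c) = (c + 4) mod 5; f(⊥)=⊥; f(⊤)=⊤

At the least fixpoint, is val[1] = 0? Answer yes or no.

Trace (4 dequeues):
  [1] u=0 | in ⊥ | out 2 | ==
  [2] u=1 | in 2 | out ⊤ | prev 4 | push {}
  [3] u=2 | in ⊥ | out 4 | ==
  [4] u=3 | in ⊤ | out ⊤ | prev 4 | push {}

Converged values:
  [0] 2
  [1] ⊤
  [2] 4
  [3] ⊤

no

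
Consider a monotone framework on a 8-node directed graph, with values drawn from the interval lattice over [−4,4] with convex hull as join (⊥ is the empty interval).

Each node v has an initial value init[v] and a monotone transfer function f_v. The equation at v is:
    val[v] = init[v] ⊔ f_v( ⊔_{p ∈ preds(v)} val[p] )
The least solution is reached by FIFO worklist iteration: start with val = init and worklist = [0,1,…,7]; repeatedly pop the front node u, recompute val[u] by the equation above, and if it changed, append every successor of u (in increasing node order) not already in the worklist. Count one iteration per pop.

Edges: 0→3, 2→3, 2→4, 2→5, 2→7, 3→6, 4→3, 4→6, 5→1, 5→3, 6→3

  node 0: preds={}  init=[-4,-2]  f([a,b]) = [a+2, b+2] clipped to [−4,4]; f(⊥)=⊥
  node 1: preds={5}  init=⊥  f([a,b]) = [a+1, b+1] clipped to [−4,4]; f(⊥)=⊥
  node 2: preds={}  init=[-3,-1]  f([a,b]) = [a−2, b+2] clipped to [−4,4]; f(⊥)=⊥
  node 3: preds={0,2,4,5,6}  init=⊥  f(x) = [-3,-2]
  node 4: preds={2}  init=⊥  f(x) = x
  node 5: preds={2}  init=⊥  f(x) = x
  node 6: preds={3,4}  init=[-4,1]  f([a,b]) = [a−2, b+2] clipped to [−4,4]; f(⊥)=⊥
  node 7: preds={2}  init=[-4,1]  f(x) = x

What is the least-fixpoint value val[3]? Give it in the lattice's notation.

Iteration log — 10 steps:
  step 1. node 0  ⊔preds=⊥  new=[-4,-2]  stable
  step 2. node 1  ⊔preds=⊥  new=⊥  stable
  step 3. node 2  ⊔preds=⊥  new=[-3,-1]  stable
  step 4. node 3  ⊔preds=[-4,1]  new=[-3,-2]  old=⊥  +wl: 
  step 5. node 4  ⊔preds=[-3,-1]  new=[-3,-1]  old=⊥  +wl: 3
  step 6. node 5  ⊔preds=[-3,-1]  new=[-3,-1]  old=⊥  +wl: 1
  step 7. node 6  ⊔preds=[-3,-1]  new=[-4,1]  stable
  step 8. node 7  ⊔preds=[-3,-1]  new=[-4,1]  stable
  step 9. node 3  ⊔preds=[-4,1]  new=[-3,-2]  stable
  step 10. node 1  ⊔preds=[-3,-1]  new=[-2,0]  old=⊥  +wl: 

Least fixpoint reached:
  node 0: [-4,-2]
  node 1: [-2,0]
  node 2: [-3,-1]
  node 3: [-3,-2]
  node 4: [-3,-1]
  node 5: [-3,-1]
  node 6: [-4,1]
  node 7: [-4,1]

[-3,-2]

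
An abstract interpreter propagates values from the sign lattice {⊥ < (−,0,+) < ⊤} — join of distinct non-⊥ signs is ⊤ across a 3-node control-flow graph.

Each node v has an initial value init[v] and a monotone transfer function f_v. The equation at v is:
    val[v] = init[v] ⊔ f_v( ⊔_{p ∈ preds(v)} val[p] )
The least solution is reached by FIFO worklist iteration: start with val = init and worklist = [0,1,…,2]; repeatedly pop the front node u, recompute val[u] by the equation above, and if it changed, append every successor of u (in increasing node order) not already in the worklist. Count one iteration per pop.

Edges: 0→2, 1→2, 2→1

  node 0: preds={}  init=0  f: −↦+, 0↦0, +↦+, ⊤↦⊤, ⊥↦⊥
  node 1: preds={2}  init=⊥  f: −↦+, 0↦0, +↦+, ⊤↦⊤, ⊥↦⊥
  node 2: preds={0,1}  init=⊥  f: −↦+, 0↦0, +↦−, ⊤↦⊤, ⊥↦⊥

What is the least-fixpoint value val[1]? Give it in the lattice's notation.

0

Worklist (5 pops):
  #1 pop 0: in=⊥ → 0 (no change)
  #2 pop 1: in=⊥ → ⊥ (no change)
  #3 pop 2: in=0 → 0 (was ⊥); enqueue [1]
  #4 pop 1: in=0 → 0 (was ⊥); enqueue [2]
  #5 pop 2: in=0 → 0 (no change)

Fixpoint:
  val[0] = 0
  val[1] = 0
  val[2] = 0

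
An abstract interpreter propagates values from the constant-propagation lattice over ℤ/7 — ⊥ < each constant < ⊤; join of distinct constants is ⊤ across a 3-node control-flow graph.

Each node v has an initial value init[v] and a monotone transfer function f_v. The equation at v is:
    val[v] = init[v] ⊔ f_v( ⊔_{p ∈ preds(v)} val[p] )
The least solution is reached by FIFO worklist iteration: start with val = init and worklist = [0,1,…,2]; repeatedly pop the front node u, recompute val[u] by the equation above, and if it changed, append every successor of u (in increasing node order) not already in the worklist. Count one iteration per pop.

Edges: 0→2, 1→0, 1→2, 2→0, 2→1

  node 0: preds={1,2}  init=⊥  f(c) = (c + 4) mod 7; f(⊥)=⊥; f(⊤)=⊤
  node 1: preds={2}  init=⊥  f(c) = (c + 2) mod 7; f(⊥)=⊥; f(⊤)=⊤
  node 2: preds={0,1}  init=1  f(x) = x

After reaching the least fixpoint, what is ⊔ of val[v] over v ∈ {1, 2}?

Worklist (7 pops):
  #1 pop 0: in=1 → 5 (was ⊥); enqueue []
  #2 pop 1: in=1 → 3 (was ⊥); enqueue [0]
  #3 pop 2: in=⊤ → ⊤ (was 1); enqueue [1]
  #4 pop 0: in=⊤ → ⊤ (was 5); enqueue [2]
  #5 pop 1: in=⊤ → ⊤ (was 3); enqueue [0]
  #6 pop 2: in=⊤ → ⊤ (no change)
  #7 pop 0: in=⊤ → ⊤ (no change)

Fixpoint:
  val[0] = ⊤
  val[1] = ⊤
  val[2] = ⊤

⊤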